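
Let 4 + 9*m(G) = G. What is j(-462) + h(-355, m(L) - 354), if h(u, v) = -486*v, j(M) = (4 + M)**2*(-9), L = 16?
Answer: -1716480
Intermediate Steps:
m(G) = -4/9 + G/9
j(M) = -9*(4 + M)**2
j(-462) + h(-355, m(L) - 354) = -9*(4 - 462)**2 - 486*((-4/9 + (1/9)*16) - 354) = -9*(-458)**2 - 486*((-4/9 + 16/9) - 354) = -9*209764 - 486*(4/3 - 354) = -1887876 - 486*(-1058/3) = -1887876 + 171396 = -1716480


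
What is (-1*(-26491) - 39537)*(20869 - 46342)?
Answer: 332320758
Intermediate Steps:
(-1*(-26491) - 39537)*(20869 - 46342) = (26491 - 39537)*(-25473) = -13046*(-25473) = 332320758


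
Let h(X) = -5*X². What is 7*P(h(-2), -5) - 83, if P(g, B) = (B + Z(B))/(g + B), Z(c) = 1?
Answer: -2047/25 ≈ -81.880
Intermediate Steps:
P(g, B) = (1 + B)/(B + g) (P(g, B) = (B + 1)/(g + B) = (1 + B)/(B + g))
7*P(h(-2), -5) - 83 = 7*((1 - 5)/(-5 - 5*(-2)²)) - 83 = 7*(-4/(-5 - 5*4)) - 83 = 7*(-4/(-5 - 20)) - 83 = 7*(-4/(-25)) - 83 = 7*(-1/25*(-4)) - 83 = 7*(4/25) - 83 = 28/25 - 83 = -2047/25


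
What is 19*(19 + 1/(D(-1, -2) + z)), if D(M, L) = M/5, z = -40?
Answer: 72466/201 ≈ 360.53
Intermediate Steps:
D(M, L) = M/5 (D(M, L) = M*(⅕) = M/5)
19*(19 + 1/(D(-1, -2) + z)) = 19*(19 + 1/((⅕)*(-1) - 40)) = 19*(19 + 1/(-⅕ - 40)) = 19*(19 + 1/(-201/5)) = 19*(19 - 5/201) = 19*(3814/201) = 72466/201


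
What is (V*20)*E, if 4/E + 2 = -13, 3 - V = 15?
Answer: 64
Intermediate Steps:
V = -12 (V = 3 - 1*15 = 3 - 15 = -12)
E = -4/15 (E = 4/(-2 - 13) = 4/(-15) = 4*(-1/15) = -4/15 ≈ -0.26667)
(V*20)*E = -12*20*(-4/15) = -240*(-4/15) = 64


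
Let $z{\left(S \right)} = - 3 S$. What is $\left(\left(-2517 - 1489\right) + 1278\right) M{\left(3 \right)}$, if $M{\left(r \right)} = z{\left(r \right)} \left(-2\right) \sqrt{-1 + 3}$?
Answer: $- 49104 \sqrt{2} \approx -69444.0$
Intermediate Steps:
$M{\left(r \right)} = 6 r \sqrt{2}$ ($M{\left(r \right)} = - 3 r \left(-2\right) \sqrt{-1 + 3} = 6 r \sqrt{2}$)
$\left(\left(-2517 - 1489\right) + 1278\right) M{\left(3 \right)} = \left(\left(-2517 - 1489\right) + 1278\right) 6 \cdot 3 \sqrt{2} = \left(-4006 + 1278\right) 18 \sqrt{2} = - 2728 \cdot 18 \sqrt{2} = - 49104 \sqrt{2}$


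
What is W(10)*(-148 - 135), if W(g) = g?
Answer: -2830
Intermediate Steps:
W(10)*(-148 - 135) = 10*(-148 - 135) = 10*(-283) = -2830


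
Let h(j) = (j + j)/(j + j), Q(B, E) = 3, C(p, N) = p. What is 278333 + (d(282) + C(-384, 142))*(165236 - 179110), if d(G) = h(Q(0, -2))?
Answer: 5592075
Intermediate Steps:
h(j) = 1 (h(j) = (2*j)/((2*j)) = (2*j)*(1/(2*j)) = 1)
d(G) = 1
278333 + (d(282) + C(-384, 142))*(165236 - 179110) = 278333 + (1 - 384)*(165236 - 179110) = 278333 - 383*(-13874) = 278333 + 5313742 = 5592075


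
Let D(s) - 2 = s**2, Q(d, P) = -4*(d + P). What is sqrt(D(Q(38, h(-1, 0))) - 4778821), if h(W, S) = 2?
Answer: I*sqrt(4753219) ≈ 2180.2*I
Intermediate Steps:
Q(d, P) = -4*P - 4*d (Q(d, P) = -4*(P + d) = -4*P - 4*d)
D(s) = 2 + s**2
sqrt(D(Q(38, h(-1, 0))) - 4778821) = sqrt((2 + (-4*2 - 4*38)**2) - 4778821) = sqrt((2 + (-8 - 152)**2) - 4778821) = sqrt((2 + (-160)**2) - 4778821) = sqrt((2 + 25600) - 4778821) = sqrt(25602 - 4778821) = sqrt(-4753219) = I*sqrt(4753219)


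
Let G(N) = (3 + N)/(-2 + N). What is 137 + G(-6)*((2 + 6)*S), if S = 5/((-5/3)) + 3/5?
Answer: 649/5 ≈ 129.80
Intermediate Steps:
S = -12/5 (S = 5/((-5*⅓)) + 3*(⅕) = 5/(-5/3) + ⅗ = 5*(-⅗) + ⅗ = -3 + ⅗ = -12/5 ≈ -2.4000)
G(N) = (3 + N)/(-2 + N)
137 + G(-6)*((2 + 6)*S) = 137 + ((3 - 6)/(-2 - 6))*((2 + 6)*(-12/5)) = 137 + (-3/(-8))*(8*(-12/5)) = 137 - ⅛*(-3)*(-96/5) = 137 + (3/8)*(-96/5) = 137 - 36/5 = 649/5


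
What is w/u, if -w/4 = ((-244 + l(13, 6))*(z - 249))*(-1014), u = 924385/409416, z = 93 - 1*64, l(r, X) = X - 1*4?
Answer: 229636053504/2401 ≈ 9.5642e+7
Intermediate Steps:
l(r, X) = -4 + X (l(r, X) = X - 4 = -4 + X)
z = 29 (z = 93 - 64 = 29)
u = 132055/58488 (u = 924385*(1/409416) = 132055/58488 ≈ 2.2578)
w = 215941440 (w = -4*(-244 + (-4 + 6))*(29 - 249)*(-1014) = -4*(-244 + 2)*(-220)*(-1014) = -4*(-242*(-220))*(-1014) = -212960*(-1014) = -4*(-53985360) = 215941440)
w/u = 215941440/(132055/58488) = 215941440*(58488/132055) = 229636053504/2401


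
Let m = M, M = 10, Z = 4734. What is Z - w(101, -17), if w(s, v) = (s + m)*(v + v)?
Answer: 8508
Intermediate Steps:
m = 10
w(s, v) = 2*v*(10 + s) (w(s, v) = (s + 10)*(v + v) = (10 + s)*(2*v) = 2*v*(10 + s))
Z - w(101, -17) = 4734 - 2*(-17)*(10 + 101) = 4734 - 2*(-17)*111 = 4734 - 1*(-3774) = 4734 + 3774 = 8508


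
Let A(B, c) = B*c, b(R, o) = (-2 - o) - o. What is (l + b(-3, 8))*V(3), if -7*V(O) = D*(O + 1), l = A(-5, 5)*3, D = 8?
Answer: 2976/7 ≈ 425.14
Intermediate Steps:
b(R, o) = -2 - 2*o
l = -75 (l = -5*5*3 = -25*3 = -75)
V(O) = -8/7 - 8*O/7 (V(O) = -8*(O + 1)/7 = -8*(1 + O)/7 = -(8 + 8*O)/7 = -8/7 - 8*O/7)
(l + b(-3, 8))*V(3) = (-75 + (-2 - 2*8))*(-8/7 - 8/7*3) = (-75 + (-2 - 16))*(-8/7 - 24/7) = (-75 - 18)*(-32/7) = -93*(-32/7) = 2976/7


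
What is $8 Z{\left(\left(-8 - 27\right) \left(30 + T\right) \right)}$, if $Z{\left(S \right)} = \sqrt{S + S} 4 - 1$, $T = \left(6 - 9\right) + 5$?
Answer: $-8 + 256 i \sqrt{35} \approx -8.0 + 1514.5 i$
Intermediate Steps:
$T = 2$ ($T = -3 + 5 = 2$)
$Z{\left(S \right)} = -1 + 4 \sqrt{2} \sqrt{S}$ ($Z{\left(S \right)} = \sqrt{2 S} 4 - 1 = \sqrt{2} \sqrt{S} 4 - 1 = 4 \sqrt{2} \sqrt{S} - 1 = -1 + 4 \sqrt{2} \sqrt{S}$)
$8 Z{\left(\left(-8 - 27\right) \left(30 + T\right) \right)} = 8 \left(-1 + 4 \sqrt{2} \sqrt{\left(-8 - 27\right) \left(30 + 2\right)}\right) = 8 \left(-1 + 4 \sqrt{2} \sqrt{\left(-35\right) 32}\right) = 8 \left(-1 + 4 \sqrt{2} \sqrt{-1120}\right) = 8 \left(-1 + 4 \sqrt{2} \cdot 4 i \sqrt{70}\right) = 8 \left(-1 + 32 i \sqrt{35}\right) = -8 + 256 i \sqrt{35}$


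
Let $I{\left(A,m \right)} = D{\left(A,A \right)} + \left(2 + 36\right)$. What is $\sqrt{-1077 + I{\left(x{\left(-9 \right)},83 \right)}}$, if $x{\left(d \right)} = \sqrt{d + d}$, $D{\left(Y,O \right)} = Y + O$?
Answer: $\sqrt{-1039 + 6 i \sqrt{2}} \approx 0.1316 + 32.234 i$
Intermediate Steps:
$D{\left(Y,O \right)} = O + Y$
$x{\left(d \right)} = \sqrt{2} \sqrt{d}$ ($x{\left(d \right)} = \sqrt{2 d} = \sqrt{2} \sqrt{d}$)
$I{\left(A,m \right)} = 38 + 2 A$ ($I{\left(A,m \right)} = \left(A + A\right) + \left(2 + 36\right) = 2 A + 38 = 38 + 2 A$)
$\sqrt{-1077 + I{\left(x{\left(-9 \right)},83 \right)}} = \sqrt{-1077 + \left(38 + 2 \sqrt{2} \sqrt{-9}\right)} = \sqrt{-1077 + \left(38 + 2 \sqrt{2} \cdot 3 i\right)} = \sqrt{-1077 + \left(38 + 2 \cdot 3 i \sqrt{2}\right)} = \sqrt{-1077 + \left(38 + 6 i \sqrt{2}\right)} = \sqrt{-1039 + 6 i \sqrt{2}}$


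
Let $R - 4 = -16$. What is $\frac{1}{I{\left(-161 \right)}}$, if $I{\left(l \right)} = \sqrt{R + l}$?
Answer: $- \frac{i \sqrt{173}}{173} \approx - 0.076029 i$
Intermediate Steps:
$R = -12$ ($R = 4 - 16 = -12$)
$I{\left(l \right)} = \sqrt{-12 + l}$
$\frac{1}{I{\left(-161 \right)}} = \frac{1}{\sqrt{-12 - 161}} = \frac{1}{\sqrt{-173}} = \frac{1}{i \sqrt{173}} = - \frac{i \sqrt{173}}{173}$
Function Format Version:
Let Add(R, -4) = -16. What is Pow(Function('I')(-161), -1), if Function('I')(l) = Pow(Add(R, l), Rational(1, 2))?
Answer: Mul(Rational(-1, 173), I, Pow(173, Rational(1, 2))) ≈ Mul(-0.076029, I)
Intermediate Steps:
R = -12 (R = Add(4, -16) = -12)
Function('I')(l) = Pow(Add(-12, l), Rational(1, 2))
Pow(Function('I')(-161), -1) = Pow(Pow(Add(-12, -161), Rational(1, 2)), -1) = Pow(Pow(-173, Rational(1, 2)), -1) = Pow(Mul(I, Pow(173, Rational(1, 2))), -1) = Mul(Rational(-1, 173), I, Pow(173, Rational(1, 2)))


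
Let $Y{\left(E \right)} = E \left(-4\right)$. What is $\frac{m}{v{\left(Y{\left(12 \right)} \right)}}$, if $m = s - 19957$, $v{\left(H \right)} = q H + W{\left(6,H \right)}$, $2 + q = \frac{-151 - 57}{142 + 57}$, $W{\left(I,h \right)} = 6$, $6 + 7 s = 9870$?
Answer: $- \frac{25837165}{211974} \approx -121.89$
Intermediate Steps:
$s = \frac{9864}{7}$ ($s = - \frac{6}{7} + \frac{1}{7} \cdot 9870 = - \frac{6}{7} + 1410 = \frac{9864}{7} \approx 1409.1$)
$q = - \frac{606}{199}$ ($q = -2 + \frac{-151 - 57}{142 + 57} = -2 - \frac{208}{199} = - \frac{606}{199} \approx -3.0452$)
$Y{\left(E \right)} = - 4 E$
$v{\left(H \right)} = 6 - \frac{606 H}{199}$ ($v{\left(H \right)} = - \frac{606 H}{199} + 6 = 6 - \frac{606 H}{199}$)
$m = - \frac{129835}{7}$ ($m = \frac{9864}{7} - 19957 = - \frac{129835}{7} \approx -18548.0$)
$\frac{m}{v{\left(Y{\left(12 \right)} \right)}} = - \frac{129835}{7 \left(6 - \frac{606 \left(\left(-4\right) 12\right)}{199}\right)} = - \frac{129835}{7 \left(6 - - \frac{29088}{199}\right)} = - \frac{129835}{7 \left(6 + \frac{29088}{199}\right)} = - \frac{129835}{7 \cdot \frac{30282}{199}} = \left(- \frac{129835}{7}\right) \frac{199}{30282} = - \frac{25837165}{211974}$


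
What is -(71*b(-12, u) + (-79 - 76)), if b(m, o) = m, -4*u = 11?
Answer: 1007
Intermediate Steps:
u = -11/4 (u = -1/4*11 = -11/4 ≈ -2.7500)
-(71*b(-12, u) + (-79 - 76)) = -(71*(-12) + (-79 - 76)) = -(-852 - 155) = -1*(-1007) = 1007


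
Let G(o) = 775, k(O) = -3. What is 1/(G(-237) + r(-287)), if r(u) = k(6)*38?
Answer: 1/661 ≈ 0.0015129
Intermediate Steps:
r(u) = -114 (r(u) = -3*38 = -114)
1/(G(-237) + r(-287)) = 1/(775 - 114) = 1/661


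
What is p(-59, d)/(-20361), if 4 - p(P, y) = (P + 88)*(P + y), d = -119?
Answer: -1722/6787 ≈ -0.25372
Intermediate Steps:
p(P, y) = 4 - (88 + P)*(P + y) (p(P, y) = 4 - (P + 88)*(P + y) = 4 - (88 + P)*(P + y))
p(-59, d)/(-20361) = (4 - 1*(-59)**2 - 88*(-59) - 88*(-119) - 1*(-59)*(-119))/(-20361) = (4 - 1*3481 + 5192 + 10472 - 7021)*(-1/20361) = (4 - 3481 + 5192 + 10472 - 7021)*(-1/20361) = 5166*(-1/20361) = -1722/6787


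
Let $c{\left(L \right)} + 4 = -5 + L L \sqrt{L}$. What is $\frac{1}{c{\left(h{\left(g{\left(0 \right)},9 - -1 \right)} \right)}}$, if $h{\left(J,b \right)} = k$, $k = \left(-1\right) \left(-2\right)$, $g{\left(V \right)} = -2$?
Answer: $- \frac{9}{49} - \frac{4 \sqrt{2}}{49} \approx -0.29912$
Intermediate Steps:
$k = 2$
$h{\left(J,b \right)} = 2$
$c{\left(L \right)} = -9 + L^{\frac{5}{2}}$ ($c{\left(L \right)} = -4 + \left(-5 + L L \sqrt{L}\right) = -4 + \left(-5 + L L^{\frac{3}{2}}\right) = -4 + \left(-5 + L^{\frac{5}{2}}\right) = -9 + L^{\frac{5}{2}}$)
$\frac{1}{c{\left(h{\left(g{\left(0 \right)},9 - -1 \right)} \right)}} = \frac{1}{-9 + 2^{\frac{5}{2}}} = \frac{1}{-9 + 4 \sqrt{2}}$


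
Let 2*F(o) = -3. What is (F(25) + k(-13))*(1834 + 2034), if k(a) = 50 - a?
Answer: 237882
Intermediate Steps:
F(o) = -3/2 (F(o) = (½)*(-3) = -3/2)
(F(25) + k(-13))*(1834 + 2034) = (-3/2 + (50 - 1*(-13)))*(1834 + 2034) = (-3/2 + (50 + 13))*3868 = (-3/2 + 63)*3868 = (123/2)*3868 = 237882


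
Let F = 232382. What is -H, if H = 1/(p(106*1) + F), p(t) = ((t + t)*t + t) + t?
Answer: -1/255066 ≈ -3.9206e-6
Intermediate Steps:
p(t) = 2*t + 2*t² (p(t) = ((2*t)*t + t) + t = (2*t² + t) + t = (t + 2*t²) + t = 2*t + 2*t²)
H = 1/255066 (H = 1/(2*(106*1)*(1 + 106*1) + 232382) = 1/(2*106*(1 + 106) + 232382) = 1/(2*106*107 + 232382) = 1/(22684 + 232382) = 1/255066 ≈ 3.9206e-6)
-H = -1*1/255066 = -1/255066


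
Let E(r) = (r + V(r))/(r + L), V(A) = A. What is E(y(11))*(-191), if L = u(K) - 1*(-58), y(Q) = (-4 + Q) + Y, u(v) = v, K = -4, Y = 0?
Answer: -2674/61 ≈ -43.836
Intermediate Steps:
y(Q) = -4 + Q (y(Q) = (-4 + Q) + 0 = -4 + Q)
L = 54 (L = -4 - 1*(-58) = -4 + 58 = 54)
E(r) = 2*r/(54 + r) (E(r) = (r + r)/(r + 54) = (2*r)/(54 + r) = 2*r/(54 + r))
E(y(11))*(-191) = (2*(-4 + 11)/(54 + (-4 + 11)))*(-191) = (2*7/(54 + 7))*(-191) = (2*7/61)*(-191) = (2*7*(1/61))*(-191) = (14/61)*(-191) = -2674/61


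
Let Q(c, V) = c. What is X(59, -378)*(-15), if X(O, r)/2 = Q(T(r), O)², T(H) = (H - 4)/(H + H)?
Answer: -182405/23814 ≈ -7.6596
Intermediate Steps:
T(H) = (-4 + H)/(2*H) (T(H) = (-4 + H)/((2*H)) = (-4 + H)*(1/(2*H)) = (-4 + H)/(2*H))
X(O, r) = (-4 + r)²/(2*r²) (X(O, r) = 2*((-4 + r)/(2*r))² = 2*((-4 + r)²/(4*r²)) = (-4 + r)²/(2*r²))
X(59, -378)*(-15) = ((½)*(-4 - 378)²/(-378)²)*(-15) = ((½)*(1/142884)*(-382)²)*(-15) = ((½)*(1/142884)*145924)*(-15) = (36481/71442)*(-15) = -182405/23814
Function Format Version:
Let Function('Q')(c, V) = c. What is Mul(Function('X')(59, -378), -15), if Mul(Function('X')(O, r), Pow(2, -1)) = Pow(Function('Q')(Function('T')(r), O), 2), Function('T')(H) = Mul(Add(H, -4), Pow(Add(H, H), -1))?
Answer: Rational(-182405, 23814) ≈ -7.6596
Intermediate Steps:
Function('T')(H) = Mul(Rational(1, 2), Pow(H, -1), Add(-4, H)) (Function('T')(H) = Mul(Add(-4, H), Pow(Mul(2, H), -1)) = Mul(Add(-4, H), Mul(Rational(1, 2), Pow(H, -1))) = Mul(Rational(1, 2), Pow(H, -1), Add(-4, H)))
Function('X')(O, r) = Mul(Rational(1, 2), Pow(r, -2), Pow(Add(-4, r), 2)) (Function('X')(O, r) = Mul(2, Pow(Mul(Rational(1, 2), Pow(r, -1), Add(-4, r)), 2)) = Mul(2, Mul(Rational(1, 4), Pow(r, -2), Pow(Add(-4, r), 2))) = Mul(Rational(1, 2), Pow(r, -2), Pow(Add(-4, r), 2)))
Mul(Function('X')(59, -378), -15) = Mul(Mul(Rational(1, 2), Pow(-378, -2), Pow(Add(-4, -378), 2)), -15) = Mul(Mul(Rational(1, 2), Rational(1, 142884), Pow(-382, 2)), -15) = Mul(Mul(Rational(1, 2), Rational(1, 142884), 145924), -15) = Mul(Rational(36481, 71442), -15) = Rational(-182405, 23814)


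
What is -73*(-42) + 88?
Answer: 3154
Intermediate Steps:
-73*(-42) + 88 = 3066 + 88 = 3154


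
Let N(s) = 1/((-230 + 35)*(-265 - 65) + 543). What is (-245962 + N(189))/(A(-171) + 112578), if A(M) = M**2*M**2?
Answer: -15961212065/55493161928487 ≈ -0.00028763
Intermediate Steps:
A(M) = M**4
N(s) = 1/64893 (N(s) = 1/(-195*(-330) + 543) = 1/(64350 + 543) = 1/64893)
(-245962 + N(189))/(A(-171) + 112578) = (-245962 + 1/64893)/((-171)**4 + 112578) = -15961212065/(64893*(855036081 + 112578)) = -15961212065/64893/855148659 = -15961212065/64893*1/855148659 = -15961212065/55493161928487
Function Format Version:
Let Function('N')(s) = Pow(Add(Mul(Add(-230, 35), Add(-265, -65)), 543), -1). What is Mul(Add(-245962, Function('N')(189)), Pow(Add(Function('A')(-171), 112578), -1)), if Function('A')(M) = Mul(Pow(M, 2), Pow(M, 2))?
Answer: Rational(-15961212065, 55493161928487) ≈ -0.00028763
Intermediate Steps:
Function('A')(M) = Pow(M, 4)
Function('N')(s) = Rational(1, 64893) (Function('N')(s) = Pow(Add(Mul(-195, -330), 543), -1) = Pow(Add(64350, 543), -1) = Pow(64893, -1) = Rational(1, 64893))
Mul(Add(-245962, Function('N')(189)), Pow(Add(Function('A')(-171), 112578), -1)) = Mul(Add(-245962, Rational(1, 64893)), Pow(Add(Pow(-171, 4), 112578), -1)) = Mul(Rational(-15961212065, 64893), Pow(Add(855036081, 112578), -1)) = Mul(Rational(-15961212065, 64893), Pow(855148659, -1)) = Mul(Rational(-15961212065, 64893), Rational(1, 855148659)) = Rational(-15961212065, 55493161928487)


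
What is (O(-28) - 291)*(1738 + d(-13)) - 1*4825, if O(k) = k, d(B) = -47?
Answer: -544254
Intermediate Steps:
(O(-28) - 291)*(1738 + d(-13)) - 1*4825 = (-28 - 291)*(1738 - 47) - 1*4825 = -319*1691 - 4825 = -539429 - 4825 = -544254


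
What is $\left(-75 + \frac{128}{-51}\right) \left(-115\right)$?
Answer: $\frac{454595}{51} \approx 8913.6$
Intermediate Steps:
$\left(-75 + \frac{128}{-51}\right) \left(-115\right) = \left(-75 + 128 \left(- \frac{1}{51}\right)\right) \left(-115\right) = \left(-75 - \frac{128}{51}\right) \left(-115\right) = \left(- \frac{3953}{51}\right) \left(-115\right) = \frac{454595}{51}$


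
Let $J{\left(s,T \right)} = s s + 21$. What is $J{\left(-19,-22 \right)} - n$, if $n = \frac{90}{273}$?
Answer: $\frac{34732}{91} \approx 381.67$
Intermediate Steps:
$J{\left(s,T \right)} = 21 + s^{2}$ ($J{\left(s,T \right)} = s^{2} + 21 = 21 + s^{2}$)
$n = \frac{30}{91}$ ($n = 90 \cdot \frac{1}{273} = \frac{30}{91} \approx 0.32967$)
$J{\left(-19,-22 \right)} - n = \left(21 + \left(-19\right)^{2}\right) - \frac{30}{91} = \left(21 + 361\right) - \frac{30}{91} = 382 - \frac{30}{91} = \frac{34732}{91}$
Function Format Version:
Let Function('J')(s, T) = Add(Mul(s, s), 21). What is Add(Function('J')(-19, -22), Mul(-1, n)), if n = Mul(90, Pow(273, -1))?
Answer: Rational(34732, 91) ≈ 381.67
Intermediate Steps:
Function('J')(s, T) = Add(21, Pow(s, 2)) (Function('J')(s, T) = Add(Pow(s, 2), 21) = Add(21, Pow(s, 2)))
n = Rational(30, 91) (n = Mul(90, Rational(1, 273)) = Rational(30, 91) ≈ 0.32967)
Add(Function('J')(-19, -22), Mul(-1, n)) = Add(Add(21, Pow(-19, 2)), Mul(-1, Rational(30, 91))) = Add(Add(21, 361), Rational(-30, 91)) = Add(382, Rational(-30, 91)) = Rational(34732, 91)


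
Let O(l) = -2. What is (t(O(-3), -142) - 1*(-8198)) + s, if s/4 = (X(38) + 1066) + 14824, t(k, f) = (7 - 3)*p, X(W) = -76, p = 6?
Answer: 71478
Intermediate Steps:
t(k, f) = 24 (t(k, f) = (7 - 3)*6 = 4*6 = 24)
s = 63256 (s = 4*((-76 + 1066) + 14824) = 4*(990 + 14824) = 4*15814 = 63256)
(t(O(-3), -142) - 1*(-8198)) + s = (24 - 1*(-8198)) + 63256 = (24 + 8198) + 63256 = 8222 + 63256 = 71478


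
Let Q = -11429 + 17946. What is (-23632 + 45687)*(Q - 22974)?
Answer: -362959135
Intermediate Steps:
Q = 6517
(-23632 + 45687)*(Q - 22974) = (-23632 + 45687)*(6517 - 22974) = 22055*(-16457) = -362959135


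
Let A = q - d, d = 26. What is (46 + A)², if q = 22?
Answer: 1764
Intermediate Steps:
A = -4 (A = 22 - 1*26 = 22 - 26 = -4)
(46 + A)² = (46 - 4)² = 42² = 1764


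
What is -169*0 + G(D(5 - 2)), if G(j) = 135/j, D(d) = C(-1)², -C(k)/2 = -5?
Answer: 27/20 ≈ 1.3500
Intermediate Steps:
C(k) = 10 (C(k) = -2*(-5) = 10)
D(d) = 100 (D(d) = 10² = 100)
-169*0 + G(D(5 - 2)) = -169*0 + 135/100 = 0 + 135*(1/100) = 0 + 27/20 = 27/20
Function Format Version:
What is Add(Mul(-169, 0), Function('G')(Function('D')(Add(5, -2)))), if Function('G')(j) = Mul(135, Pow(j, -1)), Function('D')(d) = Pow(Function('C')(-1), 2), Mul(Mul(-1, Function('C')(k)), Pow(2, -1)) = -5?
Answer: Rational(27, 20) ≈ 1.3500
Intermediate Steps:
Function('C')(k) = 10 (Function('C')(k) = Mul(-2, -5) = 10)
Function('D')(d) = 100 (Function('D')(d) = Pow(10, 2) = 100)
Add(Mul(-169, 0), Function('G')(Function('D')(Add(5, -2)))) = Add(Mul(-169, 0), Mul(135, Pow(100, -1))) = Add(0, Mul(135, Rational(1, 100))) = Add(0, Rational(27, 20)) = Rational(27, 20)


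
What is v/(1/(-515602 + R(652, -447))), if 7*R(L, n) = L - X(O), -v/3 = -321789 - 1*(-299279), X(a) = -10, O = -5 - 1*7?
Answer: -243685516560/7 ≈ -3.4812e+10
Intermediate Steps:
O = -12 (O = -5 - 7 = -12)
v = 67530 (v = -3*(-321789 - 1*(-299279)) = -3*(-321789 + 299279) = -3*(-22510) = 67530)
R(L, n) = 10/7 + L/7 (R(L, n) = (L - 1*(-10))/7 = (L + 10)/7 = (10 + L)/7 = 10/7 + L/7)
v/(1/(-515602 + R(652, -447))) = 67530/(1/(-515602 + (10/7 + (1/7)*652))) = 67530/(1/(-515602 + (10/7 + 652/7))) = 67530/(1/(-515602 + 662/7)) = 67530/(1/(-3608552/7)) = 67530/(-7/3608552) = 67530*(-3608552/7) = -243685516560/7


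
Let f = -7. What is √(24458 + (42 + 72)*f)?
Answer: 26*√35 ≈ 153.82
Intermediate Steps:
√(24458 + (42 + 72)*f) = √(24458 + (42 + 72)*(-7)) = √(24458 + 114*(-7)) = √(24458 - 798) = √23660 = 26*√35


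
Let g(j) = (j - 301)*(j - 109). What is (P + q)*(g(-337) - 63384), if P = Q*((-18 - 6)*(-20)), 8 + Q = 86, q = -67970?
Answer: -6752136920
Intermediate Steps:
Q = 78 (Q = -8 + 86 = 78)
P = 37440 (P = 78*((-18 - 6)*(-20)) = 78*(-24*(-20)) = 78*480 = 37440)
g(j) = (-301 + j)*(-109 + j)
(P + q)*(g(-337) - 63384) = (37440 - 67970)*((32809 + (-337)**2 - 410*(-337)) - 63384) = -30530*((32809 + 113569 + 138170) - 63384) = -30530*(284548 - 63384) = -30530*221164 = -6752136920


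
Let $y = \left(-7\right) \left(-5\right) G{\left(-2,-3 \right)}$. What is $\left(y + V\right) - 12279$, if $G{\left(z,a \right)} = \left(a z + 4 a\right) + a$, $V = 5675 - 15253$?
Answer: $-22172$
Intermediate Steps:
$V = -9578$ ($V = 5675 - 15253 = -9578$)
$G{\left(z,a \right)} = 5 a + a z$ ($G{\left(z,a \right)} = \left(4 a + a z\right) + a = 5 a + a z$)
$y = -315$ ($y = \left(-7\right) \left(-5\right) \left(- 3 \left(5 - 2\right)\right) = 35 \left(\left(-3\right) 3\right) = 35 \left(-9\right) = -315$)
$\left(y + V\right) - 12279 = \left(-315 - 9578\right) - 12279 = -9893 - 12279 = -22172$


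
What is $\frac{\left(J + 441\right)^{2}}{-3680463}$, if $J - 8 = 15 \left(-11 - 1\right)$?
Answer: $- \frac{72361}{3680463} \approx -0.019661$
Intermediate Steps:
$J = -172$ ($J = 8 + 15 \left(-11 - 1\right) = 8 + 15 \left(-12\right) = 8 - 180 = -172$)
$\frac{\left(J + 441\right)^{2}}{-3680463} = \frac{\left(-172 + 441\right)^{2}}{-3680463} = 269^{2} \left(- \frac{1}{3680463}\right) = 72361 \left(- \frac{1}{3680463}\right) = - \frac{72361}{3680463}$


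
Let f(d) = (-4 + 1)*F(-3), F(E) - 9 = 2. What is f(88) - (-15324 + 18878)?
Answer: -3587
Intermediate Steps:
F(E) = 11 (F(E) = 9 + 2 = 11)
f(d) = -33 (f(d) = (-4 + 1)*11 = -3*11 = -33)
f(88) - (-15324 + 18878) = -33 - (-15324 + 18878) = -33 - 1*3554 = -33 - 3554 = -3587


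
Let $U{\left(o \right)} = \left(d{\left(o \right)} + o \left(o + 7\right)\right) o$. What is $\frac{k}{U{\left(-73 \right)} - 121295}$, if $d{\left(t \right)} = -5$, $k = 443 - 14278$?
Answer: $\frac{13835}{472644} \approx 0.029272$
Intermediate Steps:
$k = -13835$ ($k = 443 - 14278 = -13835$)
$U{\left(o \right)} = o \left(-5 + o \left(7 + o\right)\right)$ ($U{\left(o \right)} = \left(-5 + o \left(o + 7\right)\right) o = \left(-5 + o \left(7 + o\right)\right) o = o \left(-5 + o \left(7 + o\right)\right)$)
$\frac{k}{U{\left(-73 \right)} - 121295} = - \frac{13835}{- 73 \left(-5 + \left(-73\right)^{2} + 7 \left(-73\right)\right) - 121295} = - \frac{13835}{- 73 \left(-5 + 5329 - 511\right) - 121295} = - \frac{13835}{\left(-73\right) 4813 - 121295} = - \frac{13835}{-351349 - 121295} = - \frac{13835}{-472644} = \left(-13835\right) \left(- \frac{1}{472644}\right) = \frac{13835}{472644}$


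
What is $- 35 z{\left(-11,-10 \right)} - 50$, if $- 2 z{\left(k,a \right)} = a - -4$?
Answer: $-155$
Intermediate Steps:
$z{\left(k,a \right)} = -2 - \frac{a}{2}$ ($z{\left(k,a \right)} = - \frac{a - -4}{2} = - \frac{a + 4}{2} = - \frac{4 + a}{2} = -2 - \frac{a}{2}$)
$- 35 z{\left(-11,-10 \right)} - 50 = - 35 \left(-2 - -5\right) - 50 = - 35 \left(-2 + 5\right) - 50 = \left(-35\right) 3 - 50 = -105 - 50 = -155$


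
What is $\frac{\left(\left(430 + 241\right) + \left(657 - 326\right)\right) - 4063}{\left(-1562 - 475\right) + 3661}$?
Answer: $- \frac{3061}{1624} \approx -1.8849$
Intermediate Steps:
$\frac{\left(\left(430 + 241\right) + \left(657 - 326\right)\right) - 4063}{\left(-1562 - 475\right) + 3661} = \frac{\left(671 + \left(657 - 326\right)\right) - 4063}{\left(-1562 - 475\right) + 3661} = \frac{\left(671 + 331\right) - 4063}{-2037 + 3661} = \frac{1002 - 4063}{1624} = \left(-3061\right) \frac{1}{1624} = - \frac{3061}{1624}$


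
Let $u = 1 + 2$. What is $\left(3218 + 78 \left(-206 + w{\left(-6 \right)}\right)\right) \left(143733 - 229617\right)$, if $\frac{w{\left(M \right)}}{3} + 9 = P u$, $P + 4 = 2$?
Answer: $1405062240$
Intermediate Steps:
$P = -2$ ($P = -4 + 2 = -2$)
$u = 3$
$w{\left(M \right)} = -45$ ($w{\left(M \right)} = -27 + 3 \left(\left(-2\right) 3\right) = -27 + 3 \left(-6\right) = -27 - 18 = -45$)
$\left(3218 + 78 \left(-206 + w{\left(-6 \right)}\right)\right) \left(143733 - 229617\right) = \left(3218 + 78 \left(-206 - 45\right)\right) \left(143733 - 229617\right) = \left(3218 + 78 \left(-251\right)\right) \left(-85884\right) = \left(3218 - 19578\right) \left(-85884\right) = \left(-16360\right) \left(-85884\right) = 1405062240$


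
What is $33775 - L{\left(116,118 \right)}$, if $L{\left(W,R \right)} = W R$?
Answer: $20087$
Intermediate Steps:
$L{\left(W,R \right)} = R W$
$33775 - L{\left(116,118 \right)} = 33775 - 118 \cdot 116 = 33775 - 13688 = 20087$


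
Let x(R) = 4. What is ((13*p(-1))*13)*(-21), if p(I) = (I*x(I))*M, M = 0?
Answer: 0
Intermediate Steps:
p(I) = 0 (p(I) = (I*4)*0 = (4*I)*0 = 0)
((13*p(-1))*13)*(-21) = ((13*0)*13)*(-21) = (0*13)*(-21) = 0*(-21) = 0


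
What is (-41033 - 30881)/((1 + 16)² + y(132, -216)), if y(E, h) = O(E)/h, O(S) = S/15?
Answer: -19416780/78019 ≈ -248.87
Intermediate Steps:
O(S) = S/15 (O(S) = S*(1/15) = S/15)
y(E, h) = E/(15*h) (y(E, h) = (E/15)/h = E/(15*h))
(-41033 - 30881)/((1 + 16)² + y(132, -216)) = (-41033 - 30881)/((1 + 16)² + (1/15)*132/(-216)) = -71914/(17² + (1/15)*132*(-1/216)) = -71914/(289 - 11/270) = -71914/78019/270 = -71914*270/78019 = -19416780/78019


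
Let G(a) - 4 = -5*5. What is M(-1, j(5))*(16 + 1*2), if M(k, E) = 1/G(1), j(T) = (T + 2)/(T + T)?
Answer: -6/7 ≈ -0.85714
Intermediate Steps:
j(T) = (2 + T)/(2*T) (j(T) = (2 + T)/((2*T)) = (2 + T)*(1/(2*T)) = (2 + T)/(2*T))
G(a) = -21 (G(a) = 4 - 5*5 = 4 - 25 = -21)
M(k, E) = -1/21 (M(k, E) = 1/(-21) = -1/21)
M(-1, j(5))*(16 + 1*2) = -(16 + 1*2)/21 = -(16 + 2)/21 = -1/21*18 = -6/7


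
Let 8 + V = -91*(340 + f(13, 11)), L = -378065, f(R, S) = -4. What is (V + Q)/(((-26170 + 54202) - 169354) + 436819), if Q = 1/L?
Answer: -11562739961/111717073305 ≈ -0.10350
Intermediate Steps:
V = -30584 (V = -8 - 91*(340 - 4) = -8 - 91*336 = -8 - 30576 = -30584)
Q = -1/378065 (Q = 1/(-378065) = -1/378065 ≈ -2.6450e-6)
(V + Q)/(((-26170 + 54202) - 169354) + 436819) = (-30584 - 1/378065)/(((-26170 + 54202) - 169354) + 436819) = -11562739961/(378065*((28032 - 169354) + 436819)) = -11562739961/(378065*(-141322 + 436819)) = -11562739961/378065/295497 = -11562739961/378065*1/295497 = -11562739961/111717073305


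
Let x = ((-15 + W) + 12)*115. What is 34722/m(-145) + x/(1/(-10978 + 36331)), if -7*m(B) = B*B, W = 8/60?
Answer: -175728013029/21025 ≈ -8.3580e+6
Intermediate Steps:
W = 2/15 (W = 8*(1/60) = 2/15 ≈ 0.13333)
x = -989/3 (x = ((-15 + 2/15) + 12)*115 = (-223/15 + 12)*115 = -43/15*115 = -989/3 ≈ -329.67)
m(B) = -B²/7 (m(B) = -B*B/7 = -B²/7)
34722/m(-145) + x/(1/(-10978 + 36331)) = 34722/((-⅐*(-145)²)) - 989/(3*(1/(-10978 + 36331))) = 34722/((-⅐*21025)) - 989/(3*(1/25353)) = 34722/(-21025/7) - 989/(3*1/25353) = 34722*(-7/21025) - 989/3*25353 = -243054/21025 - 8358039 = -175728013029/21025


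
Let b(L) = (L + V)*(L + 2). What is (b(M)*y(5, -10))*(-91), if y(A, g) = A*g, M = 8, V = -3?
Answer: 227500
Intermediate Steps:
b(L) = (-3 + L)*(2 + L) (b(L) = (L - 3)*(L + 2) = (-3 + L)*(2 + L))
(b(M)*y(5, -10))*(-91) = ((-6 + 8² - 1*8)*(5*(-10)))*(-91) = ((-6 + 64 - 8)*(-50))*(-91) = (50*(-50))*(-91) = -2500*(-91) = 227500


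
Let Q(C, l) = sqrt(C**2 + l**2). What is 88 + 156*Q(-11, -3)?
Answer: 88 + 156*sqrt(130) ≈ 1866.7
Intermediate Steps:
88 + 156*Q(-11, -3) = 88 + 156*sqrt((-11)**2 + (-3)**2) = 88 + 156*sqrt(121 + 9) = 88 + 156*sqrt(130)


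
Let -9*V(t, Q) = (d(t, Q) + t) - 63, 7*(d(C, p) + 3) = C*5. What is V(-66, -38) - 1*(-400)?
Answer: 8818/21 ≈ 419.90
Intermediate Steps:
d(C, p) = -3 + 5*C/7 (d(C, p) = -3 + (C*5)/7 = -3 + (5*C)/7 = -3 + 5*C/7)
V(t, Q) = 22/3 - 4*t/21 (V(t, Q) = -(((-3 + 5*t/7) + t) - 63)/9 = -((-3 + 12*t/7) - 63)/9 = -(-66 + 12*t/7)/9 = 22/3 - 4*t/21)
V(-66, -38) - 1*(-400) = (22/3 - 4/21*(-66)) - 1*(-400) = (22/3 + 88/7) + 400 = 418/21 + 400 = 8818/21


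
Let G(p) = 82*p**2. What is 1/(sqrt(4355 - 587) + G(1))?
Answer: 41/1478 - sqrt(942)/1478 ≈ 0.0069743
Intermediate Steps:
1/(sqrt(4355 - 587) + G(1)) = 1/(sqrt(4355 - 587) + 82*1**2) = 1/(sqrt(3768) + 82*1) = 1/(2*sqrt(942) + 82) = 1/(82 + 2*sqrt(942))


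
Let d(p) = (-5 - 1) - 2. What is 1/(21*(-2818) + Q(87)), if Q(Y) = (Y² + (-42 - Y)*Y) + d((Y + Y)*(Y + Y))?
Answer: -1/62840 ≈ -1.5913e-5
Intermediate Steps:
d(p) = -8 (d(p) = -6 - 2 = -8)
Q(Y) = -8 + Y² + Y*(-42 - Y) (Q(Y) = (Y² + (-42 - Y)*Y) - 8 = (Y² + Y*(-42 - Y)) - 8 = -8 + Y² + Y*(-42 - Y))
1/(21*(-2818) + Q(87)) = 1/(21*(-2818) + (-8 - 42*87)) = 1/(-59178 + (-8 - 3654)) = 1/(-59178 - 3662) = 1/(-62840) = -1/62840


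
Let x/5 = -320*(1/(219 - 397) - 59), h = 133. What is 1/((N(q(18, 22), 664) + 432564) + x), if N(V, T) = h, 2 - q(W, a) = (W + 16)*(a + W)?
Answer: 89/46912433 ≈ 1.8972e-6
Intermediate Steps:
q(W, a) = 2 - (16 + W)*(W + a) (q(W, a) = 2 - (W + 16)*(a + W) = 2 - (16 + W)*(W + a))
N(V, T) = 133
x = 8402400/89 (x = 5*(-320*(1/(219 - 397) - 59)) = 5*(-320*(1/(-178) - 59)) = 5*(-320*(-1/178 - 59)) = 5*(-320*(-10503/178)) = 5*(1680480/89) = 8402400/89 ≈ 94409.)
1/((N(q(18, 22), 664) + 432564) + x) = 1/((133 + 432564) + 8402400/89) = 1/(432697 + 8402400/89) = 1/(46912433/89) = 89/46912433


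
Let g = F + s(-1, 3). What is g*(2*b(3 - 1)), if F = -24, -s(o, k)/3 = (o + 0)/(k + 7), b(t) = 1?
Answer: -237/5 ≈ -47.400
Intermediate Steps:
s(o, k) = -3*o/(7 + k) (s(o, k) = -3*(o + 0)/(k + 7) = -3*o/(7 + k))
g = -237/10 (g = -24 - 3*(-1)/(7 + 3) = -24 - 3*(-1)/10 = -24 - 3*(-1)*⅒ = -24 + 3/10 = -237/10 ≈ -23.700)
g*(2*b(3 - 1)) = -237/5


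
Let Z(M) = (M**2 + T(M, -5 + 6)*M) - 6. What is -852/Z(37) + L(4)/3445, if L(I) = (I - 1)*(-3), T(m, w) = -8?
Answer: -2944743/3675815 ≈ -0.80111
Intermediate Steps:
L(I) = 3 - 3*I (L(I) = (-1 + I)*(-3) = 3 - 3*I)
Z(M) = -6 + M**2 - 8*M (Z(M) = (M**2 - 8*M) - 6 = -6 + M**2 - 8*M)
-852/Z(37) + L(4)/3445 = -852/(-6 + 37**2 - 8*37) + (3 - 3*4)/3445 = -852/(-6 + 1369 - 296) + (3 - 12)*(1/3445) = -852/1067 - 9*1/3445 = -852*1/1067 - 9/3445 = -852/1067 - 9/3445 = -2944743/3675815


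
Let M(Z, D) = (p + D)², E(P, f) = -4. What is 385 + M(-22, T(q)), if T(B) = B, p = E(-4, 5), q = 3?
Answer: 386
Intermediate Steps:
p = -4
M(Z, D) = (-4 + D)²
385 + M(-22, T(q)) = 385 + (-4 + 3)² = 385 + (-1)² = 385 + 1 = 386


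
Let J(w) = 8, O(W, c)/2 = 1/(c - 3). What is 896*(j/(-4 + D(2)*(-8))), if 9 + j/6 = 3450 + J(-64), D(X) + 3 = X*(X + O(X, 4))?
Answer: -4635456/11 ≈ -4.2141e+5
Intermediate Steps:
O(W, c) = 2/(-3 + c) (O(W, c) = 2/(c - 3) = 2/(-3 + c))
D(X) = -3 + X*(2 + X) (D(X) = -3 + X*(X + 2/(-3 + 4)) = -3 + X*(X + 2/1) = -3 + X*(X + 2*1) = -3 + X*(X + 2) = -3 + X*(2 + X))
j = 20694 (j = -54 + 6*(3450 + 8) = -54 + 6*3458 = -54 + 20748 = 20694)
896*(j/(-4 + D(2)*(-8))) = 896*(20694/(-4 + (-3 + 2² + 2*2)*(-8))) = 896*(20694/(-4 + (-3 + 4 + 4)*(-8))) = 896*(20694/(-4 + 5*(-8))) = 896*(20694/(-4 - 40)) = 896*(20694/(-44)) = 896*(20694*(-1/44)) = 896*(-10347/22) = -4635456/11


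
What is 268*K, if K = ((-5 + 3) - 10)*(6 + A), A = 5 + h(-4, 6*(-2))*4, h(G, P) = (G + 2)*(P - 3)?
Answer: -421296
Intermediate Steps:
h(G, P) = (-3 + P)*(2 + G) (h(G, P) = (2 + G)*(-3 + P) = (-3 + P)*(2 + G))
A = 125 (A = 5 + (-6 - 3*(-4) + 2*(6*(-2)) - 24*(-2))*4 = 5 + (-6 + 12 + 2*(-12) - 4*(-12))*4 = 5 + (-6 + 12 - 24 + 48)*4 = 5 + 30*4 = 5 + 120 = 125)
K = -1572 (K = ((-5 + 3) - 10)*(6 + 125) = (-2 - 10)*131 = -12*131 = -1572)
268*K = 268*(-1572) = -421296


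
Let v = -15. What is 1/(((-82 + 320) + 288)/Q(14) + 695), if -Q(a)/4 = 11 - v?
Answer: 52/35877 ≈ 0.0014494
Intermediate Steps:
Q(a) = -104 (Q(a) = -4*(11 - 1*(-15)) = -4*(11 + 15) = -4*26 = -104)
1/(((-82 + 320) + 288)/Q(14) + 695) = 1/(((-82 + 320) + 288)/(-104) + 695) = 1/((238 + 288)*(-1/104) + 695) = 1/(526*(-1/104) + 695) = 1/(-263/52 + 695) = 1/(35877/52) = 52/35877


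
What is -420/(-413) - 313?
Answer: -18407/59 ≈ -311.98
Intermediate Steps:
-420/(-413) - 313 = -420*(-1/413) - 313 = 60/59 - 313 = -18407/59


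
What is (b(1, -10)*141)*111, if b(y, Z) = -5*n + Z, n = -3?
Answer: 78255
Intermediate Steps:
b(y, Z) = 15 + Z (b(y, Z) = -5*(-3) + Z = 15 + Z)
(b(1, -10)*141)*111 = ((15 - 10)*141)*111 = (5*141)*111 = 705*111 = 78255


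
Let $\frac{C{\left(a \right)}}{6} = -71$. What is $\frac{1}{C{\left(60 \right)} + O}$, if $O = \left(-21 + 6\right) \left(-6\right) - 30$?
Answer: $- \frac{1}{366} \approx -0.0027322$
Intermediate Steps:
$C{\left(a \right)} = -426$ ($C{\left(a \right)} = 6 \left(-71\right) = -426$)
$O = 60$ ($O = \left(-15\right) \left(-6\right) - 30 = 90 - 30 = 60$)
$\frac{1}{C{\left(60 \right)} + O} = \frac{1}{-426 + 60} = \frac{1}{-366} = - \frac{1}{366}$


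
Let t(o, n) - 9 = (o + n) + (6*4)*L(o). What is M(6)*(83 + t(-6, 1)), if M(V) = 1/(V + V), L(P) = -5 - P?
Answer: 37/4 ≈ 9.2500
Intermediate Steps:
M(V) = 1/(2*V)
t(o, n) = -111 + n - 23*o (t(o, n) = 9 + ((o + n) + (6*4)*(-5 - o)) = 9 + ((n + o) + 24*(-5 - o)) = 9 + ((n + o) + (-120 - 24*o)) = 9 + (-120 + n - 23*o) = -111 + n - 23*o)
M(6)*(83 + t(-6, 1)) = ((1/2)/6)*(83 + (-111 + 1 - 23*(-6))) = ((1/2)*(1/6))*(83 + (-111 + 1 + 138)) = (83 + 28)/12 = (1/12)*111 = 37/4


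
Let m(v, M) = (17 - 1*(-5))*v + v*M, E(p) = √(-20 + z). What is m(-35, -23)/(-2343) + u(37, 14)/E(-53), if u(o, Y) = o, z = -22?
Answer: -35/2343 - 37*I*√42/42 ≈ -0.014938 - 5.7092*I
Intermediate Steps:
E(p) = I*√42 (E(p) = √(-20 - 22) = √(-42) = I*√42)
m(v, M) = 22*v + M*v (m(v, M) = (17 + 5)*v + M*v = 22*v + M*v)
m(-35, -23)/(-2343) + u(37, 14)/E(-53) = -35*(22 - 23)/(-2343) + 37/((I*√42)) = -35*(-1)*(-1/2343) + 37*(-I*√42/42) = 35*(-1/2343) - 37*I*√42/42 = -35/2343 - 37*I*√42/42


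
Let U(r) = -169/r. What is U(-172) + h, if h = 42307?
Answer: 7276973/172 ≈ 42308.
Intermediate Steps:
U(-172) + h = -169/(-172) + 42307 = -169*(-1/172) + 42307 = 169/172 + 42307 = 7276973/172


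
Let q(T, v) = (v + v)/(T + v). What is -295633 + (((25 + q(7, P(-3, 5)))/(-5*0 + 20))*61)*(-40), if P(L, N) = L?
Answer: -298500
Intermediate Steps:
q(T, v) = 2*v/(T + v) (q(T, v) = (2*v)/(T + v) = 2*v/(T + v))
-295633 + (((25 + q(7, P(-3, 5)))/(-5*0 + 20))*61)*(-40) = -295633 + (((25 + 2*(-3)/(7 - 3))/(-5*0 + 20))*61)*(-40) = -295633 + (((25 + 2*(-3)/4)/(0 + 20))*61)*(-40) = -295633 + (((25 + 2*(-3)*(¼))/20)*61)*(-40) = -295633 + (((25 - 3/2)*(1/20))*61)*(-40) = -295633 + (((47/2)*(1/20))*61)*(-40) = -295633 + ((47/40)*61)*(-40) = -295633 + (2867/40)*(-40) = -295633 - 2867 = -298500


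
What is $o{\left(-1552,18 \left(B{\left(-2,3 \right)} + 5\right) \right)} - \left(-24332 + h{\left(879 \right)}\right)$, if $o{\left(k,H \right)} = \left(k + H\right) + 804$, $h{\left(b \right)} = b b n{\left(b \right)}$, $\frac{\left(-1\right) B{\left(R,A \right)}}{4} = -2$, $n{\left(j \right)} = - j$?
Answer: $679175257$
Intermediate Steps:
$B{\left(R,A \right)} = 8$ ($B{\left(R,A \right)} = \left(-4\right) \left(-2\right) = 8$)
$h{\left(b \right)} = - b^{3}$ ($h{\left(b \right)} = b b \left(- b\right) = b^{2} \left(- b\right) = - b^{3}$)
$o{\left(k,H \right)} = 804 + H + k$ ($o{\left(k,H \right)} = \left(H + k\right) + 804 = 804 + H + k$)
$o{\left(-1552,18 \left(B{\left(-2,3 \right)} + 5\right) \right)} - \left(-24332 + h{\left(879 \right)}\right) = \left(804 + 18 \left(8 + 5\right) - 1552\right) - \left(-24332 - 879^{3}\right) = \left(804 + 18 \cdot 13 - 1552\right) - \left(-24332 - 679151439\right) = \left(804 + 234 - 1552\right) - \left(-24332 - 679151439\right) = -514 - -679175771 = -514 + 679175771 = 679175257$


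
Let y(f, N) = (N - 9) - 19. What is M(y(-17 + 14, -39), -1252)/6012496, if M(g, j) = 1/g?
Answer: -1/402837232 ≈ -2.4824e-9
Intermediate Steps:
y(f, N) = -28 + N (y(f, N) = (-9 + N) - 19 = -28 + N)
M(y(-17 + 14, -39), -1252)/6012496 = 1/(-28 - 39*6012496) = (1/6012496)/(-67) = -1/67*1/6012496 = -1/402837232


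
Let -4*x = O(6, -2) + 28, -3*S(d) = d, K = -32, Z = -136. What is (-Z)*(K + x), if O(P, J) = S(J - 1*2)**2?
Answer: -48280/9 ≈ -5364.4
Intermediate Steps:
S(d) = -d/3
O(P, J) = (2/3 - J/3)**2 (O(P, J) = (-(J - 1*2)/3)**2 = (-(J - 2)/3)**2 = (-(-2 + J)/3)**2 = (2/3 - J/3)**2)
x = -67/9 (x = -((2 - 1*(-2))**2/9 + 28)/4 = -((2 + 2)**2/9 + 28)/4 = -((1/9)*4**2 + 28)/4 = -((1/9)*16 + 28)/4 = -(16/9 + 28)/4 = -1/4*268/9 = -67/9 ≈ -7.4444)
(-Z)*(K + x) = (-1*(-136))*(-32 - 67/9) = 136*(-355/9) = -48280/9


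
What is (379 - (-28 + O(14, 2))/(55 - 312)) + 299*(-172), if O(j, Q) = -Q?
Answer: -13119623/257 ≈ -51049.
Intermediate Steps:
(379 - (-28 + O(14, 2))/(55 - 312)) + 299*(-172) = (379 - (-28 - 1*2)/(55 - 312)) + 299*(-172) = (379 - (-28 - 2)/(-257)) - 51428 = (379 - (-30)*(-1)/257) - 51428 = (379 - 1*30/257) - 51428 = (379 - 30/257) - 51428 = 97373/257 - 51428 = -13119623/257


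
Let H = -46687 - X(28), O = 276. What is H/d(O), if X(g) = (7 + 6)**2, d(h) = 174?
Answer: -23428/87 ≈ -269.29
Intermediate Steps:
X(g) = 169 (X(g) = 13**2 = 169)
H = -46856 (H = -46687 - 1*169 = -46687 - 169 = -46856)
H/d(O) = -46856/174 = -46856*1/174 = -23428/87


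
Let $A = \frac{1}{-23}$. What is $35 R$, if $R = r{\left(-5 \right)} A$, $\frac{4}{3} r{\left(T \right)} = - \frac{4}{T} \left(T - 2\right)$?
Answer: $\frac{147}{23} \approx 6.3913$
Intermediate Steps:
$A = - \frac{1}{23} \approx -0.043478$
$r{\left(T \right)} = - \frac{3 \left(-2 + T\right)}{T}$ ($r{\left(T \right)} = \frac{3 - \frac{4}{T} \left(T - 2\right)}{4} = \frac{3 - \frac{4}{T} \left(-2 + T\right)}{4} = \frac{3 \left(- \frac{4 \left(-2 + T\right)}{T}\right)}{4} = - \frac{3 \left(-2 + T\right)}{T}$)
$R = \frac{21}{115}$ ($R = \left(-3 + \frac{6}{-5}\right) \left(- \frac{1}{23}\right) = \left(-3 + 6 \left(- \frac{1}{5}\right)\right) \left(- \frac{1}{23}\right) = \left(-3 - \frac{6}{5}\right) \left(- \frac{1}{23}\right) = \left(- \frac{21}{5}\right) \left(- \frac{1}{23}\right) = \frac{21}{115} \approx 0.18261$)
$35 R = 35 \cdot \frac{21}{115} = \frac{147}{23}$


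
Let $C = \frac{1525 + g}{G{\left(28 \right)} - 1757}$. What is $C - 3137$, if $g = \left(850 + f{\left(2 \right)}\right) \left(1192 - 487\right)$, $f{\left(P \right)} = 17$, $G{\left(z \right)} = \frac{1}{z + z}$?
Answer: $- \frac{342967127}{98391} \approx -3485.8$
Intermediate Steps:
$G{\left(z \right)} = \frac{1}{2 z}$
$g = 611235$ ($g = \left(850 + 17\right) \left(1192 - 487\right) = 867 \cdot 705 = 611235$)
$C = - \frac{34314560}{98391}$ ($C = \frac{1525 + 611235}{\frac{1}{2 \cdot 28} - 1757} = \frac{612760}{\frac{1}{2} \cdot \frac{1}{28} - 1757} = \frac{612760}{\frac{1}{56} - 1757} = \frac{612760}{- \frac{98391}{56}} = 612760 \left(- \frac{56}{98391}\right) = - \frac{34314560}{98391} \approx -348.76$)
$C - 3137 = - \frac{34314560}{98391} - 3137 = - \frac{342967127}{98391}$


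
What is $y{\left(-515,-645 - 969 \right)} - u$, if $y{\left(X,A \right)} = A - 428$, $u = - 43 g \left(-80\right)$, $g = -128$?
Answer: $438278$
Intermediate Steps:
$u = -440320$ ($u = \left(-43\right) \left(-128\right) \left(-80\right) = 5504 \left(-80\right) = -440320$)
$y{\left(X,A \right)} = -428 + A$
$y{\left(-515,-645 - 969 \right)} - u = \left(-428 - 1614\right) - -440320 = \left(-428 - 1614\right) + 440320 = -2042 + 440320 = 438278$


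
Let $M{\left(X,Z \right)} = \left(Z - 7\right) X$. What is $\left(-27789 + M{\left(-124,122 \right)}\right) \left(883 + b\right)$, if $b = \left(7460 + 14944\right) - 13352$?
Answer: $-417756815$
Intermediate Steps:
$M{\left(X,Z \right)} = X \left(-7 + Z\right)$ ($M{\left(X,Z \right)} = \left(-7 + Z\right) X = X \left(-7 + Z\right)$)
$b = 9052$ ($b = 22404 - 13352 = 9052$)
$\left(-27789 + M{\left(-124,122 \right)}\right) \left(883 + b\right) = \left(-27789 - 124 \left(-7 + 122\right)\right) \left(883 + 9052\right) = \left(-27789 - 14260\right) 9935 = \left(-42049\right) 9935 = -417756815$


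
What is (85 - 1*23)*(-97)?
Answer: -6014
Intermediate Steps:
(85 - 1*23)*(-97) = (85 - 23)*(-97) = 62*(-97) = -6014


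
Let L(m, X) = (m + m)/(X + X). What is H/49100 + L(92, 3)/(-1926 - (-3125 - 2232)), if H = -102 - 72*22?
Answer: -6418399/252693150 ≈ -0.025400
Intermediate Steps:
H = -1686 (H = -102 - 1584 = -1686)
L(m, X) = m/X (L(m, X) = (2*m)/((2*X)) = (2*m)*(1/(2*X)) = m/X)
H/49100 + L(92, 3)/(-1926 - (-3125 - 2232)) = -1686/49100 + (92/3)/(-1926 - (-3125 - 2232)) = -1686*1/49100 + (92*(⅓))/(-1926 - 1*(-5357)) = -843/24550 + 92/(3*(-1926 + 5357)) = -843/24550 + (92/3)/3431 = -843/24550 + (92/3)*(1/3431) = -843/24550 + 92/10293 = -6418399/252693150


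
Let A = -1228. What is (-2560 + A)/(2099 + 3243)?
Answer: -1894/2671 ≈ -0.70910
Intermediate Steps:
(-2560 + A)/(2099 + 3243) = (-2560 - 1228)/(2099 + 3243) = -3788/5342 = -3788*1/5342 = -1894/2671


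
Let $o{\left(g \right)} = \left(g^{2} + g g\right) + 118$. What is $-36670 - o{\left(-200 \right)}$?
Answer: $-116788$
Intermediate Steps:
$o{\left(g \right)} = 118 + 2 g^{2}$ ($o{\left(g \right)} = \left(g^{2} + g^{2}\right) + 118 = 2 g^{2} + 118 = 118 + 2 g^{2}$)
$-36670 - o{\left(-200 \right)} = -36670 - \left(118 + 2 \left(-200\right)^{2}\right) = -36670 - \left(118 + 2 \cdot 40000\right) = -36670 - \left(118 + 80000\right) = -36670 - 80118 = -116788$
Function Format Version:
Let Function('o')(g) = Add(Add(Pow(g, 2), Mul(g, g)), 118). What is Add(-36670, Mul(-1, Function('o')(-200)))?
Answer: -116788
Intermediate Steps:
Function('o')(g) = Add(118, Mul(2, Pow(g, 2))) (Function('o')(g) = Add(Add(Pow(g, 2), Pow(g, 2)), 118) = Add(Mul(2, Pow(g, 2)), 118) = Add(118, Mul(2, Pow(g, 2))))
Add(-36670, Mul(-1, Function('o')(-200))) = Add(-36670, Mul(-1, Add(118, Mul(2, Pow(-200, 2))))) = Add(-36670, Mul(-1, Add(118, Mul(2, 40000)))) = Add(-36670, Mul(-1, Add(118, 80000))) = Add(-36670, Mul(-1, 80118)) = Add(-36670, -80118) = -116788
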